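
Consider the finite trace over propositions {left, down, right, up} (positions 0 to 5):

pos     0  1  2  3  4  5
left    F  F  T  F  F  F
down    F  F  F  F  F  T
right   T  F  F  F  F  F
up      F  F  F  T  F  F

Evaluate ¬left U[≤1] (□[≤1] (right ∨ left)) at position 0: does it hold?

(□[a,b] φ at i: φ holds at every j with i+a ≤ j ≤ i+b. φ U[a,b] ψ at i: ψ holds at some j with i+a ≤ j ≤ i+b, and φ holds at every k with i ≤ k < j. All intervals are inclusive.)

Need some j in [0,1] with □[≤1] (right ∨ left), and ¬left at every k in [0,j-1].
  j=0: □[≤1] (right ∨ left) — fails at 1.
  j=1: □[≤1] (right ∨ left) — fails at 1.
No j in the window works → until fails.

Does not hold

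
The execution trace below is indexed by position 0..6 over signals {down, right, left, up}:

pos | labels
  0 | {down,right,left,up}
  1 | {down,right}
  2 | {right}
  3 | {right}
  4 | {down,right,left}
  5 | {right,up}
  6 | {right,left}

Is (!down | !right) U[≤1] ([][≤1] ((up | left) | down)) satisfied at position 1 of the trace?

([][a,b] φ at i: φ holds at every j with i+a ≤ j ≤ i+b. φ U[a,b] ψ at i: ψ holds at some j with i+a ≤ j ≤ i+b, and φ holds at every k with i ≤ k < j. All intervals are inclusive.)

No

Need some j in [1,2] with [][≤1] ((up | left) | down), and (!down | !right) at every k in [1,j-1].
  j=1: [][≤1] ((up | left) | down) — fails at 2.
  j=2: [][≤1] ((up | left) | down) — fails at 2.
No j in the window works → until fails.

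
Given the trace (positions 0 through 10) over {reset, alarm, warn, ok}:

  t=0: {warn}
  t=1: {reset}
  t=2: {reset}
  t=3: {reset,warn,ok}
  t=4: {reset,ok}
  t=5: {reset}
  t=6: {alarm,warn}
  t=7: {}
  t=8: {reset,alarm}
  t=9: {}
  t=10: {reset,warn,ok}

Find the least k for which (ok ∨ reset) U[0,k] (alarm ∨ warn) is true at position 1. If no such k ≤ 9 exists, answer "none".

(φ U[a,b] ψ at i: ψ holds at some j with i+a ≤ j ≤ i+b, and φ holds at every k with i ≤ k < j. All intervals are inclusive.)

2

Need earliest j ≥ 1 with (alarm ∨ warn), and (ok ∨ reset) at every k in [1,j-1].
  j=1: rhs fails.
  j=2: rhs fails.
  j=3: rhs holds; lhs holds on [1,2]. k = 2.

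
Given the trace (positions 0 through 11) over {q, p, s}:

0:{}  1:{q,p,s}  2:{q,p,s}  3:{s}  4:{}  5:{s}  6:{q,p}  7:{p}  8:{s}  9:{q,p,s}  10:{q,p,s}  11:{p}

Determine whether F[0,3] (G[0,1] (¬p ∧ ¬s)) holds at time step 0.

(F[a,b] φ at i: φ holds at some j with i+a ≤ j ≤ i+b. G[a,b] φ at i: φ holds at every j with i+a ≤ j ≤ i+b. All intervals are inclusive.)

Check G[0,1] (¬p ∧ ¬s) at each j in [0,3]:
  j=0: fails at 1
  j=1: fails at 1
  j=2: fails at 2
  j=3: fails at 3
No position in the window satisfies it → formula fails.

No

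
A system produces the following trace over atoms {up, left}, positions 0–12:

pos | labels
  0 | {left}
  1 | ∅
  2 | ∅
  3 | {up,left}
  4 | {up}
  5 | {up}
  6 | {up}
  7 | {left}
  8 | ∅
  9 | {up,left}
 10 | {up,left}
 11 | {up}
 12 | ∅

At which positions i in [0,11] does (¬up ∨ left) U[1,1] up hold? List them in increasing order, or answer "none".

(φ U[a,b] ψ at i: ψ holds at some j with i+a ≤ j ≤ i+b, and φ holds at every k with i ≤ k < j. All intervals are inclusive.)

2, 3, 8, 9, 10

Evaluate at each i in [0,11]:
  i=0: ✗ (no rhs in [1,1])
  i=1: ✗ (no rhs in [2,2])
  i=2: ✓ (rhs at j=3; lhs holds on [2,2])
  i=3: ✓ (rhs at j=4; lhs holds on [3,3])
  i=4: ✗ (lhs fails at k=4 before rhs at j=5)
  i=5: ✗ (lhs fails at k=5 before rhs at j=6)
  i=6: ✗ (no rhs in [7,7])
  i=7: ✗ (no rhs in [8,8])
  i=8: ✓ (rhs at j=9; lhs holds on [8,8])
  i=9: ✓ (rhs at j=10; lhs holds on [9,9])
  i=10: ✓ (rhs at j=11; lhs holds on [10,10])
  i=11: ✗ (no rhs in [12,12])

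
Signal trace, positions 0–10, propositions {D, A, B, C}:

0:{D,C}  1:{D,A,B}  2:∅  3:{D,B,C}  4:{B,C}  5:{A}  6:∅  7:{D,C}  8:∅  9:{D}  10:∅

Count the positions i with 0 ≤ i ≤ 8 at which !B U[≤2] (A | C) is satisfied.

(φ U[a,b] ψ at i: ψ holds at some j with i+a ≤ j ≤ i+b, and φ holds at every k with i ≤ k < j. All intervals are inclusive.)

Evaluate at each i in [0,8]:
  i=0: ✓ (rhs at j=0)
  i=1: ✓ (rhs at j=1)
  i=2: ✓ (rhs at j=3; lhs holds on [2,2])
  i=3: ✓ (rhs at j=3)
  i=4: ✓ (rhs at j=4)
  i=5: ✓ (rhs at j=5)
  i=6: ✓ (rhs at j=7; lhs holds on [6,6])
  i=7: ✓ (rhs at j=7)
  i=8: ✗ (no rhs in [8,10])
Positions where it holds: {0, 1, 2, 3, 4, 5, 6, 7} → 8.

8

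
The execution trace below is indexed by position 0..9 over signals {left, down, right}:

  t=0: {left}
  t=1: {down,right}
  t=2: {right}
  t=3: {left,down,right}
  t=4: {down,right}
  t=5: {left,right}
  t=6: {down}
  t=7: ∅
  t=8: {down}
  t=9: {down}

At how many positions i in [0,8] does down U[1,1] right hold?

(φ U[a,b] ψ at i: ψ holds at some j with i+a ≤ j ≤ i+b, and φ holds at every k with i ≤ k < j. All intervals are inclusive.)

Evaluate at each i in [0,8]:
  i=0: ✗ (lhs fails at k=0 before rhs at j=1)
  i=1: ✓ (rhs at j=2; lhs holds on [1,1])
  i=2: ✗ (lhs fails at k=2 before rhs at j=3)
  i=3: ✓ (rhs at j=4; lhs holds on [3,3])
  i=4: ✓ (rhs at j=5; lhs holds on [4,4])
  i=5: ✗ (no rhs in [6,6])
  i=6: ✗ (no rhs in [7,7])
  i=7: ✗ (no rhs in [8,8])
  i=8: ✗ (no rhs in [9,9])
Positions where it holds: {1, 3, 4} → 3.

3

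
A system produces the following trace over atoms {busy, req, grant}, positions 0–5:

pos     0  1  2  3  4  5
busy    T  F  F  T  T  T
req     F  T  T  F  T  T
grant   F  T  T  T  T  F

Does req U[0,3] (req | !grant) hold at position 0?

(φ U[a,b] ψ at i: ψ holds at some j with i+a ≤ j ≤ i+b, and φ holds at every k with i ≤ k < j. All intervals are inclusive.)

Yes

Need some j in [0,3] with (req | !grant), and req at every k in [0,j-1].
  j=0: (req | !grant) holds; no prefix to check → satisfied.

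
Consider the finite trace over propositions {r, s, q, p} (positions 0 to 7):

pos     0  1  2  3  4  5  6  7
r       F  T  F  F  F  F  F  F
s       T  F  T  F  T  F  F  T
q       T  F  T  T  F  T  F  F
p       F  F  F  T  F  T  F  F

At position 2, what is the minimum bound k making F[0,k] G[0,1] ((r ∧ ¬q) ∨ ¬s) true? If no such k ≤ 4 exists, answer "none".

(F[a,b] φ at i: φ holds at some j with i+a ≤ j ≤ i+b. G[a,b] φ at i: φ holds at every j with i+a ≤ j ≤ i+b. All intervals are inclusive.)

3

Scan j = 2,3,… for G[0,1] ((r ∧ ¬q) ∨ ¬s):
  j=2: fails
  j=3: fails
  j=4: fails
  j=5: holds
First hit at j=5, so smallest k = 5-2 = 3.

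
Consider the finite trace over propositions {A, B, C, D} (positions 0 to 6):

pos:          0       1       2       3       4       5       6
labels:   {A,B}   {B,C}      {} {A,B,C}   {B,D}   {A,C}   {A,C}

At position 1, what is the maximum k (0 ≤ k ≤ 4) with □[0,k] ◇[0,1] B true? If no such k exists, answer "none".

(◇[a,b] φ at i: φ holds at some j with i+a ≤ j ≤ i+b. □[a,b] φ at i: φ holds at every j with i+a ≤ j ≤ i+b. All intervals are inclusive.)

3

◇[0,1] B must hold from j=1 onward; find where it first fails.
  j=1: holds
  j=2: holds
  j=3: holds
  j=4: holds
  j=5: fails
Holds on [1,4], so largest k = 3.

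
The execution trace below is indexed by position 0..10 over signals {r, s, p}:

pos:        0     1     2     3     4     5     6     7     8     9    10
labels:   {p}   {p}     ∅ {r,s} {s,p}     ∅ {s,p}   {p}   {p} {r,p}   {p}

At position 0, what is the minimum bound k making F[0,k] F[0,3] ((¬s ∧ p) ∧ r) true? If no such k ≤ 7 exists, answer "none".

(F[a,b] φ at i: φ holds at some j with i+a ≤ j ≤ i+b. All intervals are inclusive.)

Scan j = 0,1,… for F[0,3] ((¬s ∧ p) ∧ r):
  j=0: fails
  j=1: fails
  j=2: fails
  j=3: fails
  j=4: fails
  j=5: fails
  j=6: holds
First hit at j=6, so smallest k = 6-0 = 6.

6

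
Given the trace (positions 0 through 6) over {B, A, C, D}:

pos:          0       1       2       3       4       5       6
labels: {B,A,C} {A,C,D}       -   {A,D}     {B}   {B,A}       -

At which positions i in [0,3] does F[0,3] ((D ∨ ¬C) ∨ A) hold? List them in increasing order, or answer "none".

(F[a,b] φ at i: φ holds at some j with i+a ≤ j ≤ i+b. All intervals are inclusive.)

Evaluate at each i in [0,3]:
  i=0: ✓ (witness j=0)
  i=1: ✓ (witness j=1)
  i=2: ✓ (witness j=2)
  i=3: ✓ (witness j=3)

0, 1, 2, 3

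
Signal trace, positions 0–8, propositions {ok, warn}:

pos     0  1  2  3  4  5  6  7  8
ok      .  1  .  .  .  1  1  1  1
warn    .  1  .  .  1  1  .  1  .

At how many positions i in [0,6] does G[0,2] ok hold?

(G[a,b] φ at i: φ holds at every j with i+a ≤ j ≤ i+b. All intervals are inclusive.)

2

Evaluate at each i in [0,6]:
  i=0: ✗ (fails at j=0)
  i=1: ✗ (fails at j=2)
  i=2: ✗ (fails at j=2)
  i=3: ✗ (fails at j=3)
  i=4: ✗ (fails at j=4)
  i=5: ✓ (all of [5,7])
  i=6: ✓ (all of [6,8])
Positions where it holds: {5, 6} → 2.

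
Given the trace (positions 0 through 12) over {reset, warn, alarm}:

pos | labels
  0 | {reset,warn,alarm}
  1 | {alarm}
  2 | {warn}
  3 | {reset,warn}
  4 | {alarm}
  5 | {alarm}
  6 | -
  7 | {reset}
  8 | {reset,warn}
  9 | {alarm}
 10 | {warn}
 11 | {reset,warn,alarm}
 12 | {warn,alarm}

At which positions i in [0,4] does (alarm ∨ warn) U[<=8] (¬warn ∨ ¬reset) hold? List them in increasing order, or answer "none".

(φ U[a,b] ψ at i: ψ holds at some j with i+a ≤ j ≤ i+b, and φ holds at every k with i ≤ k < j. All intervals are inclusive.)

0, 1, 2, 3, 4

Evaluate at each i in [0,4]:
  i=0: ✓ (rhs at j=1; lhs holds on [0,0])
  i=1: ✓ (rhs at j=1)
  i=2: ✓ (rhs at j=2)
  i=3: ✓ (rhs at j=4; lhs holds on [3,3])
  i=4: ✓ (rhs at j=4)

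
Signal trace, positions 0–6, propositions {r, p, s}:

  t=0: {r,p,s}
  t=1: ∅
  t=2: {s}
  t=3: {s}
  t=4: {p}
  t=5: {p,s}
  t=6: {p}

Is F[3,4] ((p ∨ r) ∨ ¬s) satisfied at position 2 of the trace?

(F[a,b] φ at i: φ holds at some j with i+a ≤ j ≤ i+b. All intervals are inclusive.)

Check ((p ∨ r) ∨ ¬s) at each j in [5,6]:
  j=5: true
  j=6: true
Found at j=5 → formula holds.

Holds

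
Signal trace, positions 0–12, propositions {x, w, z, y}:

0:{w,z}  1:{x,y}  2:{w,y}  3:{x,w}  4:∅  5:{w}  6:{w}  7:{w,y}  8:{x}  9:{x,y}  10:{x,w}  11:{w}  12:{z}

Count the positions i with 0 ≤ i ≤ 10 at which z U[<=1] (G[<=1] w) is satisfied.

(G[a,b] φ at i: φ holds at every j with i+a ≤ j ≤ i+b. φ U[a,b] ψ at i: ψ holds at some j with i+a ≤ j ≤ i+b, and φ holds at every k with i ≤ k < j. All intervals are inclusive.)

Evaluate at each i in [0,10]:
  i=0: ✗ (no rhs in [0,1])
  i=1: ✗ (lhs fails at k=1 before rhs at j=2)
  i=2: ✓ (rhs at j=2)
  i=3: ✗ (no rhs in [3,4])
  i=4: ✗ (lhs fails at k=4 before rhs at j=5)
  i=5: ✓ (rhs at j=5)
  i=6: ✓ (rhs at j=6)
  i=7: ✗ (no rhs in [7,8])
  i=8: ✗ (no rhs in [8,9])
  i=9: ✗ (lhs fails at k=9 before rhs at j=10)
  i=10: ✓ (rhs at j=10)
Positions where it holds: {2, 5, 6, 10} → 4.

4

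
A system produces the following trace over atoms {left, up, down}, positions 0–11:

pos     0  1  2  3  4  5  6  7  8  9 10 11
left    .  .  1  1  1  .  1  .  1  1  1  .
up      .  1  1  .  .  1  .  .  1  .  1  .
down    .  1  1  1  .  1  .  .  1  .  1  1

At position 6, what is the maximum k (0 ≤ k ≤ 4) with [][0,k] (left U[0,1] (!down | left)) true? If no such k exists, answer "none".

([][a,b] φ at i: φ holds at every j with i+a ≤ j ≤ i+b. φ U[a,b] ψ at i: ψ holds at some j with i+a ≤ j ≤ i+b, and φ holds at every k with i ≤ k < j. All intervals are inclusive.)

(left U[0,1] (!down | left)) must hold from j=6 onward; find where it first fails.
  j=6: holds
  j=7: holds
  j=8: holds
  j=9: holds
  j=10: holds
Holds through j=10; largest k = 4.

4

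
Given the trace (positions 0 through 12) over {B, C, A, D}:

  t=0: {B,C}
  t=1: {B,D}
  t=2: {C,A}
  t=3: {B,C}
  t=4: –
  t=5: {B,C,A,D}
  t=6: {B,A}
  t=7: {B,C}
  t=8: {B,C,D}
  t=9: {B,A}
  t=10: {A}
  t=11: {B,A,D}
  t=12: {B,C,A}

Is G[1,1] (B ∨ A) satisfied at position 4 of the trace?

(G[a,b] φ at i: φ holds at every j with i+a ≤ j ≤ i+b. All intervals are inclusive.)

Yes

Check (B ∨ A) at every j in [5,5]:
  j=5: true
All positions satisfy it → formula holds.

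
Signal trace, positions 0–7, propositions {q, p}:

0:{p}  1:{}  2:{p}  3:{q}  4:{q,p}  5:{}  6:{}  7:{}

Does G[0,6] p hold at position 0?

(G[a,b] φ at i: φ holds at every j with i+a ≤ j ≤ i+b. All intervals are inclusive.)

Check p at every j in [0,6]:
  j=0: true
  j=1: false
  j=2: true
  j=3: false
  j=4: true
  j=5: false
  j=6: false
Fails at j=1 → formula fails.

False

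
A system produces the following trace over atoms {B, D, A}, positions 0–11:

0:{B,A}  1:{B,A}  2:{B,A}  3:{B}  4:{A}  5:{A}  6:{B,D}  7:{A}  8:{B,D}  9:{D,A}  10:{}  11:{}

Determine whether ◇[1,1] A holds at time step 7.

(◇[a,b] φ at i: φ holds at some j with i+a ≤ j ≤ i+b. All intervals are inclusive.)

Check A at each j in [8,8]:
  j=8: false
No position in the window satisfies it → formula fails.

No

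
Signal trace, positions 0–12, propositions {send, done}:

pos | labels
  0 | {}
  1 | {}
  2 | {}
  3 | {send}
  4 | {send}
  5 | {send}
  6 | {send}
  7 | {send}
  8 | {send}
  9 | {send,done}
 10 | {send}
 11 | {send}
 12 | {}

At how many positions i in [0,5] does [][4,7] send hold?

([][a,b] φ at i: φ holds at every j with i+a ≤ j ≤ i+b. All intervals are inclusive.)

5

Evaluate at each i in [0,5]:
  i=0: ✓ (all of [4,7])
  i=1: ✓ (all of [5,8])
  i=2: ✓ (all of [6,9])
  i=3: ✓ (all of [7,10])
  i=4: ✓ (all of [8,11])
  i=5: ✗ (fails at j=12)
Positions where it holds: {0, 1, 2, 3, 4} → 5.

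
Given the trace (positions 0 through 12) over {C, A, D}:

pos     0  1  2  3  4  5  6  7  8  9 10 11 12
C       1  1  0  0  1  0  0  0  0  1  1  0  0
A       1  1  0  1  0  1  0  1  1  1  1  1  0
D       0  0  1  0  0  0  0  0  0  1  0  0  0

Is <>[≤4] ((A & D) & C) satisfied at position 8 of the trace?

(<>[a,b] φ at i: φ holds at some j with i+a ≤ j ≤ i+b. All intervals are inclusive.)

Yes

Check ((A & D) & C) at each j in [8,12]:
  j=8: false
  j=9: true
  j=10: false
  j=11: false
  j=12: false
Found at j=9 → formula holds.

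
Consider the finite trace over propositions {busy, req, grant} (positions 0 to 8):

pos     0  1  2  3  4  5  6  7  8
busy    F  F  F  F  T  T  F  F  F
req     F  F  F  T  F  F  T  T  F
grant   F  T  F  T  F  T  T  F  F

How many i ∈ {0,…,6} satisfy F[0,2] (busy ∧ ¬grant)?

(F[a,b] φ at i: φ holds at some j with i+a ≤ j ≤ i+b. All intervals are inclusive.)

Evaluate at each i in [0,6]:
  i=0: ✗ (none in [0,2])
  i=1: ✗ (none in [1,3])
  i=2: ✓ (witness j=4)
  i=3: ✓ (witness j=4)
  i=4: ✓ (witness j=4)
  i=5: ✗ (none in [5,7])
  i=6: ✗ (none in [6,8])
Positions where it holds: {2, 3, 4} → 3.

3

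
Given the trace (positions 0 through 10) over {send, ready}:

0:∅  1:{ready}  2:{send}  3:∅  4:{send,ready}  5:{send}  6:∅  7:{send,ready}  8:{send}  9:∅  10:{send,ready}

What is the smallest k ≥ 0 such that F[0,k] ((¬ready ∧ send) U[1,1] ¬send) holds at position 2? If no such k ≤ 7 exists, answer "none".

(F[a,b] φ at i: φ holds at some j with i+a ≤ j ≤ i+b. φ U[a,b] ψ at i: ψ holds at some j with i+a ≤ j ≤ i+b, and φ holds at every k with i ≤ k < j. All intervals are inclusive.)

Scan j = 2,3,… for ((¬ready ∧ send) U[1,1] ¬send):
  j=2: holds
First hit at j=2, so smallest k = 2-2 = 0.

0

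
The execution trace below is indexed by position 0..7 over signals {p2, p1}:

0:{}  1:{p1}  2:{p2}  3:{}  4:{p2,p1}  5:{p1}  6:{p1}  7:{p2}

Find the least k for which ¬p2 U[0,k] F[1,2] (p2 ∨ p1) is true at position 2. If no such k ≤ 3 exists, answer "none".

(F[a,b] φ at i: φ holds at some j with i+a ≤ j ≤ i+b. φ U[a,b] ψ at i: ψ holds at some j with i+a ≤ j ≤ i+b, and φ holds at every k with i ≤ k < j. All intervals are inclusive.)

Need earliest j ≥ 2 with F[1,2] (p2 ∨ p1), and ¬p2 at every k in [2,j-1].
  j=2: rhs holds (empty prefix). k = 0.

0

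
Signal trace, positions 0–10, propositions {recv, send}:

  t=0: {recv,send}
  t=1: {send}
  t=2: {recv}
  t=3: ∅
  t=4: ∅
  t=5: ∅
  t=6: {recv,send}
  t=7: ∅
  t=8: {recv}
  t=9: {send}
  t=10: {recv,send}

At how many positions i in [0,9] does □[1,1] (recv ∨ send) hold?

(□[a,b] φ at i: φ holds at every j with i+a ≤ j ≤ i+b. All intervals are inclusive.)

6

Evaluate at each i in [0,9]:
  i=0: ✓ (all of [1,1])
  i=1: ✓ (all of [2,2])
  i=2: ✗ (fails at j=3)
  i=3: ✗ (fails at j=4)
  i=4: ✗ (fails at j=5)
  i=5: ✓ (all of [6,6])
  i=6: ✗ (fails at j=7)
  i=7: ✓ (all of [8,8])
  i=8: ✓ (all of [9,9])
  i=9: ✓ (all of [10,10])
Positions where it holds: {0, 1, 5, 7, 8, 9} → 6.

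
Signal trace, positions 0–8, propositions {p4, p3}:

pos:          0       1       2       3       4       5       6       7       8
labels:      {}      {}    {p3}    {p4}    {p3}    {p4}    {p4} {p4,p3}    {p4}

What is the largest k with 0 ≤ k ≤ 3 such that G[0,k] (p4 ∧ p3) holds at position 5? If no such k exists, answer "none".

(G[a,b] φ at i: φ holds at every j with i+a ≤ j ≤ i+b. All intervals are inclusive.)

(p4 ∧ p3) must hold from j=5 onward; find where it first fails.
  j=5: fails → no k works.

none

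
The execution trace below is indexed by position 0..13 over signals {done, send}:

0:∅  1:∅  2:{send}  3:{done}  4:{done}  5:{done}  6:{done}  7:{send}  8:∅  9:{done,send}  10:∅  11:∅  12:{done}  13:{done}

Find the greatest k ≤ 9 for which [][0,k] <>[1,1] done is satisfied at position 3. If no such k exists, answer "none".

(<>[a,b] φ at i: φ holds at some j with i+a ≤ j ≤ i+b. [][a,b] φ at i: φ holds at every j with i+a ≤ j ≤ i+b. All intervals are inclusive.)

2

<>[1,1] done must hold from j=3 onward; find where it first fails.
  j=3: holds
  j=4: holds
  j=5: holds
  j=6: fails
Holds on [3,5], so largest k = 2.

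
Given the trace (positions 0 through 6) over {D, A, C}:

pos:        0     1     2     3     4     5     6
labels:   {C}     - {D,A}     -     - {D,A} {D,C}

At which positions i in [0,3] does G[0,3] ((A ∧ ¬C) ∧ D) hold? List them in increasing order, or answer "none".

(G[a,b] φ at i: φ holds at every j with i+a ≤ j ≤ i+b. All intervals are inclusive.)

Evaluate at each i in [0,3]:
  i=0: ✗ (fails at j=0)
  i=1: ✗ (fails at j=1)
  i=2: ✗ (fails at j=3)
  i=3: ✗ (fails at j=3)

none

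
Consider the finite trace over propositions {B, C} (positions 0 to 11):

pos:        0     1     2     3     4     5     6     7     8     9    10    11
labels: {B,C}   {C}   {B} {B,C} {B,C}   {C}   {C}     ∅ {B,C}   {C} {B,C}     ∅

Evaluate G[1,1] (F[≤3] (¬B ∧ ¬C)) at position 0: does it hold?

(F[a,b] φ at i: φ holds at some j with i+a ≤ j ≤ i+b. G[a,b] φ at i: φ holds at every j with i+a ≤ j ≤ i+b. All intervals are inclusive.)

Check F[≤3] (¬B ∧ ¬C) at every j in [1,1]:
  j=1: fails (none in [1,4])
Fails at j=1 → formula fails.

No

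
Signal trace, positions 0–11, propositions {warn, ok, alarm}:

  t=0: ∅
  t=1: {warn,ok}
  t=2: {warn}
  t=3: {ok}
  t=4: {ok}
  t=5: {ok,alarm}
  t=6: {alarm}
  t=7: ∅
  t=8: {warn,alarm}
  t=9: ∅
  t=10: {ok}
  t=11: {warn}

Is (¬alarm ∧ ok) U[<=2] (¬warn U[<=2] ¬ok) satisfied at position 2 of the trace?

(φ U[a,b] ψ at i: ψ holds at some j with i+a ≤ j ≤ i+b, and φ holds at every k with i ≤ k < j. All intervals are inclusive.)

True

Need some j in [2,4] with (¬warn U[<=2] ¬ok), and (¬alarm ∧ ok) at every k in [2,j-1].
  j=2: (¬warn U[<=2] ¬ok) holds; no prefix to check → satisfied.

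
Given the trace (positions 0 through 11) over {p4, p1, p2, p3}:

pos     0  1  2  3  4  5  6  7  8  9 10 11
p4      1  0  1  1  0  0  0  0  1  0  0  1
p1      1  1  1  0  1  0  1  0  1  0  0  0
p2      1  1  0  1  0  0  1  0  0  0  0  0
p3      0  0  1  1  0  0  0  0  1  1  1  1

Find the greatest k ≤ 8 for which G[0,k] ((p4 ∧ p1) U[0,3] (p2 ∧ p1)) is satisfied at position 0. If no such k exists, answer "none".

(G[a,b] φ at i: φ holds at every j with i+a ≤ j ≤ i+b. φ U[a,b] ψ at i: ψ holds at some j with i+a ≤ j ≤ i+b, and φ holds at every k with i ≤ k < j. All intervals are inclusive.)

1

((p4 ∧ p1) U[0,3] (p2 ∧ p1)) must hold from j=0 onward; find where it first fails.
  j=0: holds
  j=1: holds
  j=2: fails
Holds on [0,1], so largest k = 1.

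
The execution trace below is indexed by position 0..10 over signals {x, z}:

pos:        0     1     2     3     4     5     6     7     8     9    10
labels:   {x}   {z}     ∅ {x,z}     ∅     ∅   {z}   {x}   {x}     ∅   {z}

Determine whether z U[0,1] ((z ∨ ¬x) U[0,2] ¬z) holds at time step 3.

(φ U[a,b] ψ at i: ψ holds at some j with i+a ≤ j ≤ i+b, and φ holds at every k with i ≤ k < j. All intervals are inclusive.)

Holds

Need some j in [3,4] with ((z ∨ ¬x) U[0,2] ¬z), and z at every k in [3,j-1].
  j=3: ((z ∨ ¬x) U[0,2] ¬z) holds; no prefix to check → satisfied.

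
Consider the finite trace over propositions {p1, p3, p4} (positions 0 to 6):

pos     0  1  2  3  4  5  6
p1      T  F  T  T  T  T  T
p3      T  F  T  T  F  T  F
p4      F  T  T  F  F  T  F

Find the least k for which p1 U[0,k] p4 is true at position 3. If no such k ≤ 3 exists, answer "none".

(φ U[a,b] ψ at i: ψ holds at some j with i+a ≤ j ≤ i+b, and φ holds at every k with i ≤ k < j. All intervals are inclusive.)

Need earliest j ≥ 3 with p4, and p1 at every k in [3,j-1].
  j=3: rhs fails.
  j=4: rhs fails.
  j=5: rhs holds; lhs holds on [3,4]. k = 2.

2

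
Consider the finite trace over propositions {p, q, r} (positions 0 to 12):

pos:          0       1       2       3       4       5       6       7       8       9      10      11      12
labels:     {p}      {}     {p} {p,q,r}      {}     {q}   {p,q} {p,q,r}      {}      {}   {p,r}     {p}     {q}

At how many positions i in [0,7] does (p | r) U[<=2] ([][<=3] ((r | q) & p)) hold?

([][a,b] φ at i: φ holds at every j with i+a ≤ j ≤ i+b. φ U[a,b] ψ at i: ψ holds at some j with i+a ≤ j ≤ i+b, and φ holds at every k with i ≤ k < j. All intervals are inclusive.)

Evaluate at each i in [0,7]:
  i=0: ✗ (no rhs in [0,2])
  i=1: ✗ (no rhs in [1,3])
  i=2: ✗ (no rhs in [2,4])
  i=3: ✗ (no rhs in [3,5])
  i=4: ✗ (no rhs in [4,6])
  i=5: ✗ (no rhs in [5,7])
  i=6: ✗ (no rhs in [6,8])
  i=7: ✗ (no rhs in [7,9])
Positions where it holds: {} → 0.

0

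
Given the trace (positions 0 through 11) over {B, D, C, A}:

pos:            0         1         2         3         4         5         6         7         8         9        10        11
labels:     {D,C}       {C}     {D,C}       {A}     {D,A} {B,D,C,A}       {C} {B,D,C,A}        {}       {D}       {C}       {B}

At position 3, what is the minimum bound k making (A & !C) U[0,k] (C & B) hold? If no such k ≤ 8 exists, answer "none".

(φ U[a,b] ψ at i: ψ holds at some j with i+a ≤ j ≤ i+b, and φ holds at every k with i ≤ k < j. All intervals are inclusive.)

2

Need earliest j ≥ 3 with (C & B), and (A & !C) at every k in [3,j-1].
  j=3: rhs fails.
  j=4: rhs fails.
  j=5: rhs holds; lhs holds on [3,4]. k = 2.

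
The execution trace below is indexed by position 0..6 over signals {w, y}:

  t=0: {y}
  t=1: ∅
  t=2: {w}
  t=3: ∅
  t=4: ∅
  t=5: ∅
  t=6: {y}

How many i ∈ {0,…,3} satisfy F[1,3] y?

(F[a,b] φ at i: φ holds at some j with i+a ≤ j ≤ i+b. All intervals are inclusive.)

Evaluate at each i in [0,3]:
  i=0: ✗ (none in [1,3])
  i=1: ✗ (none in [2,4])
  i=2: ✗ (none in [3,5])
  i=3: ✓ (witness j=6)
Positions where it holds: {3} → 1.

1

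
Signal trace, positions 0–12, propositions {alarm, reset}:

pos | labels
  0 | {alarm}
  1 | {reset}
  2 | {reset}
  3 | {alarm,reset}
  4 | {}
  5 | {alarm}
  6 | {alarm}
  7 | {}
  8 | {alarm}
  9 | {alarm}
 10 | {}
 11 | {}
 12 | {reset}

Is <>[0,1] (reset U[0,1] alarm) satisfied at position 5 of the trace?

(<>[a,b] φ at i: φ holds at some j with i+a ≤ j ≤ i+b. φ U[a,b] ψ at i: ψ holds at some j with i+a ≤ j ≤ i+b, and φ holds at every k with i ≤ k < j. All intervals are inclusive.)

Check (reset U[0,1] alarm) at each j in [5,6]:
  j=5: holds
  j=6: holds
Found at j=5 → formula holds.

True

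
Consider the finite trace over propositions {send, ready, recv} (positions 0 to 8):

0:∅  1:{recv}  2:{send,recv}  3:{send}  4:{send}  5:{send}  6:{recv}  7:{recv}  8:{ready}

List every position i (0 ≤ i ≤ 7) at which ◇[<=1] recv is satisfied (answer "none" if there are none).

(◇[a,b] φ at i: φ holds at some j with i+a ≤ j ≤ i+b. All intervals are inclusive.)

0, 1, 2, 5, 6, 7

Evaluate at each i in [0,7]:
  i=0: ✓ (witness j=1)
  i=1: ✓ (witness j=1)
  i=2: ✓ (witness j=2)
  i=3: ✗ (none in [3,4])
  i=4: ✗ (none in [4,5])
  i=5: ✓ (witness j=6)
  i=6: ✓ (witness j=6)
  i=7: ✓ (witness j=7)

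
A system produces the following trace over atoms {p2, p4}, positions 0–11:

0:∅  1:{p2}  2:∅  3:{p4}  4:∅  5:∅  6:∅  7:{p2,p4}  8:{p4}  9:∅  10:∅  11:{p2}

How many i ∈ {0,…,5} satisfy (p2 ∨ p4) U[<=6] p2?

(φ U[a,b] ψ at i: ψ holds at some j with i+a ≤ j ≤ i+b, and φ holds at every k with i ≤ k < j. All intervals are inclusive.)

Evaluate at each i in [0,5]:
  i=0: ✗ (lhs fails at k=0 before rhs at j=1)
  i=1: ✓ (rhs at j=1)
  i=2: ✗ (lhs fails at k=2 before rhs at j=7)
  i=3: ✗ (lhs fails at k=4 before rhs at j=7)
  i=4: ✗ (lhs fails at k=4 before rhs at j=7)
  i=5: ✗ (lhs fails at k=5 before rhs at j=7)
Positions where it holds: {1} → 1.

1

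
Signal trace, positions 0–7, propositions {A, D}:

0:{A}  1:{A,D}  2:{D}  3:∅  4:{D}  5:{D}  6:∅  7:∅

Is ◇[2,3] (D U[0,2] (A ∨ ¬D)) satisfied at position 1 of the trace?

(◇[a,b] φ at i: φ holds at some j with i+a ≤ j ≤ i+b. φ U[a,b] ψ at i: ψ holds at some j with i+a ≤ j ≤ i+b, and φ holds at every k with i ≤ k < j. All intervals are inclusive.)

True

Check (D U[0,2] (A ∨ ¬D)) at each j in [3,4]:
  j=3: holds
  j=4: holds
Found at j=3 → formula holds.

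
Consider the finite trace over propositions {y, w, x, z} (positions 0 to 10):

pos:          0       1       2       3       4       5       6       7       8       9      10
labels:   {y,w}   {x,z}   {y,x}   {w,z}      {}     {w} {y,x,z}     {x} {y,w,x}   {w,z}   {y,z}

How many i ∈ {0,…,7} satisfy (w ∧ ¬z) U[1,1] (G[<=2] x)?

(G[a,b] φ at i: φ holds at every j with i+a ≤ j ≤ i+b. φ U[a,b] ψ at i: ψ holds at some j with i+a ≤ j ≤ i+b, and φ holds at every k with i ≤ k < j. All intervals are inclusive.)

1

Evaluate at each i in [0,7]:
  i=0: ✗ (no rhs in [1,1])
  i=1: ✗ (no rhs in [2,2])
  i=2: ✗ (no rhs in [3,3])
  i=3: ✗ (no rhs in [4,4])
  i=4: ✗ (no rhs in [5,5])
  i=5: ✓ (rhs at j=6; lhs holds on [5,5])
  i=6: ✗ (no rhs in [7,7])
  i=7: ✗ (no rhs in [8,8])
Positions where it holds: {5} → 1.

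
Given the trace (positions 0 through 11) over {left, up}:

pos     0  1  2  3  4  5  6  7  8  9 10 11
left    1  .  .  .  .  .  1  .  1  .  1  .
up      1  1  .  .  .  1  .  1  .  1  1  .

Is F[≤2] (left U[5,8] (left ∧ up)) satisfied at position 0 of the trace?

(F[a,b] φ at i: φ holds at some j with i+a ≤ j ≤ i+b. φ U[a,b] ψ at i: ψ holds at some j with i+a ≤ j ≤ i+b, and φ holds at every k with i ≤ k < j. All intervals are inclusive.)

Does not hold

Check (left U[5,8] (left ∧ up)) at each j in [0,2]:
  j=0: fails
  j=1: fails
  j=2: fails
No position in the window satisfies it → formula fails.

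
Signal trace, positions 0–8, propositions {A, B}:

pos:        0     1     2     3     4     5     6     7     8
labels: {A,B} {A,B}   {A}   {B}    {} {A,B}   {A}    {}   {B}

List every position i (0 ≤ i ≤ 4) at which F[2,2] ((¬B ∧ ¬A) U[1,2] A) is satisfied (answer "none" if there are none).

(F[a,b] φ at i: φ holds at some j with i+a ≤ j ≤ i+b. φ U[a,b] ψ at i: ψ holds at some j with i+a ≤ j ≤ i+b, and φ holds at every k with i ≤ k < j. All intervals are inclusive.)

Evaluate at each i in [0,4]:
  i=0: ✗ (none in [2,2])
  i=1: ✗ (none in [3,3])
  i=2: ✓ (witness j=4)
  i=3: ✗ (none in [5,5])
  i=4: ✗ (none in [6,6])

2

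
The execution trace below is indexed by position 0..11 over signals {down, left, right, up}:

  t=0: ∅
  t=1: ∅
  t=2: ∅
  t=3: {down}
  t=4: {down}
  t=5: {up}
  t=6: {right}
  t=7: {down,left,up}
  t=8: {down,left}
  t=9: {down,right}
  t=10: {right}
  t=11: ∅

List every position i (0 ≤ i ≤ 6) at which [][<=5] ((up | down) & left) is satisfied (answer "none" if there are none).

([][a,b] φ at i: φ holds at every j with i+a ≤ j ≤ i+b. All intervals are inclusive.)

Evaluate at each i in [0,6]:
  i=0: ✗ (fails at j=0)
  i=1: ✗ (fails at j=1)
  i=2: ✗ (fails at j=2)
  i=3: ✗ (fails at j=3)
  i=4: ✗ (fails at j=4)
  i=5: ✗ (fails at j=5)
  i=6: ✗ (fails at j=6)

none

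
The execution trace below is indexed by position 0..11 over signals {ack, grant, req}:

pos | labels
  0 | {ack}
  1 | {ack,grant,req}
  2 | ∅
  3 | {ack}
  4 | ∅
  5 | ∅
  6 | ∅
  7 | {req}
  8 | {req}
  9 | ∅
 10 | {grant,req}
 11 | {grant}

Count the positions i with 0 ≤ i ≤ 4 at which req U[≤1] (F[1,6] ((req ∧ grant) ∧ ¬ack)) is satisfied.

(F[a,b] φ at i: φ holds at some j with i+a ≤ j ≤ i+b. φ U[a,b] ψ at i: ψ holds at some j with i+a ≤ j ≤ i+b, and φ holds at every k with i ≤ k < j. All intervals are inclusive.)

1

Evaluate at each i in [0,4]:
  i=0: ✗ (no rhs in [0,1])
  i=1: ✗ (no rhs in [1,2])
  i=2: ✗ (no rhs in [2,3])
  i=3: ✗ (lhs fails at k=3 before rhs at j=4)
  i=4: ✓ (rhs at j=4)
Positions where it holds: {4} → 1.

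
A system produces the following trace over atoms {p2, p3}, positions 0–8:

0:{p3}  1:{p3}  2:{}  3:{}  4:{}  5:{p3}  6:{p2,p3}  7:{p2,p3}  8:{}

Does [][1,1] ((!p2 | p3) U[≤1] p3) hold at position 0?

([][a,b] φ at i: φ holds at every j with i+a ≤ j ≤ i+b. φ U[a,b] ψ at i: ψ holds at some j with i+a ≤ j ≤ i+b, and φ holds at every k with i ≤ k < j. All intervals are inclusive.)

True

Check ((!p2 | p3) U[≤1] p3) at every j in [1,1]:
  j=1: holds
All positions satisfy it → formula holds.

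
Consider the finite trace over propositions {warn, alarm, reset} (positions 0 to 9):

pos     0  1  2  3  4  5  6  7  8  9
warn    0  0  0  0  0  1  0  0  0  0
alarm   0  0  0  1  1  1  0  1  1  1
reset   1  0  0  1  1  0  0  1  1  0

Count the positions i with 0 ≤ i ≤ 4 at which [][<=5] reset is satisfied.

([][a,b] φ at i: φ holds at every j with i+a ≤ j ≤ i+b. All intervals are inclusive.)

Evaluate at each i in [0,4]:
  i=0: ✗ (fails at j=1)
  i=1: ✗ (fails at j=1)
  i=2: ✗ (fails at j=2)
  i=3: ✗ (fails at j=5)
  i=4: ✗ (fails at j=5)
Positions where it holds: {} → 0.

0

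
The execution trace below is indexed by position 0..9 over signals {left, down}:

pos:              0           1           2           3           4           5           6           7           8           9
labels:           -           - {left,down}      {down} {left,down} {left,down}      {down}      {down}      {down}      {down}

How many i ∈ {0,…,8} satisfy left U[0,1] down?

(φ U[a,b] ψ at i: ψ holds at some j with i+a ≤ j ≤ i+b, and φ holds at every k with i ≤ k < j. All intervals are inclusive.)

Evaluate at each i in [0,8]:
  i=0: ✗ (no rhs in [0,1])
  i=1: ✗ (lhs fails at k=1 before rhs at j=2)
  i=2: ✓ (rhs at j=2)
  i=3: ✓ (rhs at j=3)
  i=4: ✓ (rhs at j=4)
  i=5: ✓ (rhs at j=5)
  i=6: ✓ (rhs at j=6)
  i=7: ✓ (rhs at j=7)
  i=8: ✓ (rhs at j=8)
Positions where it holds: {2, 3, 4, 5, 6, 7, 8} → 7.

7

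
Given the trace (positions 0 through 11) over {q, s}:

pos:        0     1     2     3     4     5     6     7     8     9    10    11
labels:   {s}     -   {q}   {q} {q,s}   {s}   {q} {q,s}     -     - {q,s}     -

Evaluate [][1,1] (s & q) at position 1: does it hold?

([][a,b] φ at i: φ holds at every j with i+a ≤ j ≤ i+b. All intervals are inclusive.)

Does not hold

Check (s & q) at every j in [2,2]:
  j=2: false
Fails at j=2 → formula fails.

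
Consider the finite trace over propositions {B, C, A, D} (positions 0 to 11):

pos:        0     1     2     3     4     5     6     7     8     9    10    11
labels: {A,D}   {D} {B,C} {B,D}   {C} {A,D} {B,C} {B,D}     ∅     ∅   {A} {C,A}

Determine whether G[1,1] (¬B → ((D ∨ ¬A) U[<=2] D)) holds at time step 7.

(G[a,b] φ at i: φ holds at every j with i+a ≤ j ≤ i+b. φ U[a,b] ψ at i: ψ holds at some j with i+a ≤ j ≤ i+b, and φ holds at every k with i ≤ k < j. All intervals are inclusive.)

Check (¬B → ((D ∨ ¬A) U[<=2] D)) at every j in [8,8]:
  j=8: antecedent true; consequent fails → ✗
Fails at j=8 → formula fails.

Does not hold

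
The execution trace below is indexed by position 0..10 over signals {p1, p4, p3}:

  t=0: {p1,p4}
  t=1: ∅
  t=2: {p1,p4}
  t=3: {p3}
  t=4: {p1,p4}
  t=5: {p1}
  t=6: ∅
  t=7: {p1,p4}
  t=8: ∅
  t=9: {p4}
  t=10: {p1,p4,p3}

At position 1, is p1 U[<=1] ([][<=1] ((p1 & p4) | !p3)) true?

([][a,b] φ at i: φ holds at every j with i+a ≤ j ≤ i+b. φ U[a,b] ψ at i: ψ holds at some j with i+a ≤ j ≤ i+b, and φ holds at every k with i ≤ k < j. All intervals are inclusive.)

Need some j in [1,2] with [][<=1] ((p1 & p4) | !p3), and p1 at every k in [1,j-1].
  j=1: [][<=1] ((p1 & p4) | !p3) holds; no prefix to check → satisfied.

Yes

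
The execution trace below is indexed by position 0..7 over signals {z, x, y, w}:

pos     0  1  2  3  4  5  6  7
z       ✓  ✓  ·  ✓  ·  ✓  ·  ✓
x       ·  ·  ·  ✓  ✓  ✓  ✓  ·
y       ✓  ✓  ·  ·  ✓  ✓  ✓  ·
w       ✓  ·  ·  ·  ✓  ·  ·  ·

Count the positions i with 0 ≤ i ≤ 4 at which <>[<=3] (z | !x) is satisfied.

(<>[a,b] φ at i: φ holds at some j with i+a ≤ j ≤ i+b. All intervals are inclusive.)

5

Evaluate at each i in [0,4]:
  i=0: ✓ (witness j=0)
  i=1: ✓ (witness j=1)
  i=2: ✓ (witness j=2)
  i=3: ✓ (witness j=3)
  i=4: ✓ (witness j=5)
Positions where it holds: {0, 1, 2, 3, 4} → 5.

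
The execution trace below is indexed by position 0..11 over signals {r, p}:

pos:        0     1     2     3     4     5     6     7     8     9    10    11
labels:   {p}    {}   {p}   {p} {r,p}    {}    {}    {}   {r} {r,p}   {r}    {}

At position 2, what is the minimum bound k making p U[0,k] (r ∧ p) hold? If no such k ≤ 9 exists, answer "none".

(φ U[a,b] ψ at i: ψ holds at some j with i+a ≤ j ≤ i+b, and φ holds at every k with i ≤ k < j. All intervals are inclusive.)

Need earliest j ≥ 2 with (r ∧ p), and p at every k in [2,j-1].
  j=2: rhs fails.
  j=3: rhs fails.
  j=4: rhs holds; lhs holds on [2,3]. k = 2.

2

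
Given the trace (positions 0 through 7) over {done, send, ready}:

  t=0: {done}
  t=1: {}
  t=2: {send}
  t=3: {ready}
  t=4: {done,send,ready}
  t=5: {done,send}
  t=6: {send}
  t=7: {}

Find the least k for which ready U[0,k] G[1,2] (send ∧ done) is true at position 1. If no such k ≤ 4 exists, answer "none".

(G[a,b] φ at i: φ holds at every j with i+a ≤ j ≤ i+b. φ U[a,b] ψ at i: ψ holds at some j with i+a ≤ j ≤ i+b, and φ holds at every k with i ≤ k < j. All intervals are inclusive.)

Need earliest j ≥ 1 with G[1,2] (send ∧ done), and ready at every k in [1,j-1].
  j=1: rhs fails.
  j=2: rhs fails.
  j=3: rhs holds but lhs fails at k=1.
  j=4: rhs fails.
  j=5: rhs fails.
No witness within the range → none.

none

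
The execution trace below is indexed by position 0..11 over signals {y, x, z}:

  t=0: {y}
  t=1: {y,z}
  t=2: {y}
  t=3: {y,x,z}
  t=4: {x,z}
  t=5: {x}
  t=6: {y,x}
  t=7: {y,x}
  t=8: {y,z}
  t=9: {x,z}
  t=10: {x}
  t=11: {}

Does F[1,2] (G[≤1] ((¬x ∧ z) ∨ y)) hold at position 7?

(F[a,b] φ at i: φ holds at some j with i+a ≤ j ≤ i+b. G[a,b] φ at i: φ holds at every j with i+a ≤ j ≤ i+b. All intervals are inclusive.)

Check G[≤1] ((¬x ∧ z) ∨ y) at each j in [8,9]:
  j=8: fails at 9
  j=9: fails at 9
No position in the window satisfies it → formula fails.

False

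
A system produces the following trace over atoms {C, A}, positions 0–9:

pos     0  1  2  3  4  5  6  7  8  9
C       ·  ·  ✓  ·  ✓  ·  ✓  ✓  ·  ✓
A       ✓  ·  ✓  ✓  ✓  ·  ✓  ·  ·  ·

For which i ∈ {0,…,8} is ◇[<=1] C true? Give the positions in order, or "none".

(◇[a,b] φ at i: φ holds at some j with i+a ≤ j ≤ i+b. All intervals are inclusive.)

1, 2, 3, 4, 5, 6, 7, 8

Evaluate at each i in [0,8]:
  i=0: ✗ (none in [0,1])
  i=1: ✓ (witness j=2)
  i=2: ✓ (witness j=2)
  i=3: ✓ (witness j=4)
  i=4: ✓ (witness j=4)
  i=5: ✓ (witness j=6)
  i=6: ✓ (witness j=6)
  i=7: ✓ (witness j=7)
  i=8: ✓ (witness j=9)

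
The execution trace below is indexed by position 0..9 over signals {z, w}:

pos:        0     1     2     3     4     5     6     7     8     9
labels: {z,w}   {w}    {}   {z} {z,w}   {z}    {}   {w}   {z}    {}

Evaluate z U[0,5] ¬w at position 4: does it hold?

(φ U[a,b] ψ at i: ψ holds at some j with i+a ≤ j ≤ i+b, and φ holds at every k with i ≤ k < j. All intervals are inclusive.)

Need some j in [4,9] with ¬w, and z at every k in [4,j-1].
  j=4: ¬w false.
  j=5: ¬w holds; z holds at every k in [4,4] → satisfied.

Holds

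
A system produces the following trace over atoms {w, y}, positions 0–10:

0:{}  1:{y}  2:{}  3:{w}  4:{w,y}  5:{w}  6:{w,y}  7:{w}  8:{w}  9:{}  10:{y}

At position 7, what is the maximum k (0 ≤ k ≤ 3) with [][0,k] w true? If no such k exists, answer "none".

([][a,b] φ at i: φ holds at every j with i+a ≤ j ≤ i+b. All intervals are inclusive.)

w must hold from j=7 onward; find where it first fails.
  j=7: holds
  j=8: holds
  j=9: fails
Holds on [7,8], so largest k = 1.

1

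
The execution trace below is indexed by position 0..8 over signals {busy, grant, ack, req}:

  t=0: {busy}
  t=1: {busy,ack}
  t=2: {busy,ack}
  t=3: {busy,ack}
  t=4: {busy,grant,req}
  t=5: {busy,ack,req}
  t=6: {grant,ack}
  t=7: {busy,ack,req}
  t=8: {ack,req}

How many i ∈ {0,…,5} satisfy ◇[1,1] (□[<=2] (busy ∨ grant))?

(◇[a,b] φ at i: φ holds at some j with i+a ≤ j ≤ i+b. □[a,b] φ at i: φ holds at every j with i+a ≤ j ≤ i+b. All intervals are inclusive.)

5

Evaluate at each i in [0,5]:
  i=0: ✓ (witness j=1)
  i=1: ✓ (witness j=2)
  i=2: ✓ (witness j=3)
  i=3: ✓ (witness j=4)
  i=4: ✓ (witness j=5)
  i=5: ✗ (none in [6,6])
Positions where it holds: {0, 1, 2, 3, 4} → 5.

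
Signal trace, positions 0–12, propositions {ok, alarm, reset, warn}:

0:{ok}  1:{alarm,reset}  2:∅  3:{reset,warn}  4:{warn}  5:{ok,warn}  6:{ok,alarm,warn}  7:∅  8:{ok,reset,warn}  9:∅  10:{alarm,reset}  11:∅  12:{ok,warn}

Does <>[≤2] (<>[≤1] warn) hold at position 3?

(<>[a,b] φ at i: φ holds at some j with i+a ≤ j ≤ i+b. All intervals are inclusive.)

Check <>[≤1] warn at each j in [3,5]:
  j=3: holds (witness at 3)
  j=4: holds (witness at 4)
  j=5: holds (witness at 5)
Found at j=3 → formula holds.

Yes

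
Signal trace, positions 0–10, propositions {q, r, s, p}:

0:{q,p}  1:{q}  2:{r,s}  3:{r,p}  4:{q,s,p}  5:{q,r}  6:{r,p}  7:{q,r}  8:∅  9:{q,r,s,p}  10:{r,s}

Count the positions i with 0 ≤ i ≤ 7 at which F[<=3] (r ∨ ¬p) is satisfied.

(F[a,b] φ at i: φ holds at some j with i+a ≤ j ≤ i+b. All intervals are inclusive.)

8

Evaluate at each i in [0,7]:
  i=0: ✓ (witness j=1)
  i=1: ✓ (witness j=1)
  i=2: ✓ (witness j=2)
  i=3: ✓ (witness j=3)
  i=4: ✓ (witness j=5)
  i=5: ✓ (witness j=5)
  i=6: ✓ (witness j=6)
  i=7: ✓ (witness j=7)
Positions where it holds: {0, 1, 2, 3, 4, 5, 6, 7} → 8.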